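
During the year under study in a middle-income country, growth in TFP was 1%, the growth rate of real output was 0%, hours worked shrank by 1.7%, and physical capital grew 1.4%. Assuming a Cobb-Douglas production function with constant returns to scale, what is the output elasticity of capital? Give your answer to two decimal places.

α = 0.23

gY = gA + α·gK + (1−α)·gL, so gY − gA − gL = α(gK − gL).
0 − 1 + 1.7 = α × (1.4 − (-1.7)).
0.7 = 3.1 α, so α = 0.2258.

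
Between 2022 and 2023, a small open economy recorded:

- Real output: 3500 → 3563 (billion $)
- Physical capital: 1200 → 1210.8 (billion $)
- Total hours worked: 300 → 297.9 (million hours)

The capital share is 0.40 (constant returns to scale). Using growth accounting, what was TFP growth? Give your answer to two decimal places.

Real output growth = (3563 − 3500) / 3500 = 1.8%.
Physical capital growth = (1210.8 − 1200) / 1200 = 0.9%.
Total hours worked growth = (297.9 − 300) / 300 = -0.7%.
Labor's share = 1 − 0.4 = 0.6.
Physical capital: 0.4 × 0.9 = 0.36 pp.
Total hours worked: 0.6 × (-0.7) = -0.42 pp.
TFP growth = 1.8 + 0.06 = 1.86%.

1.86%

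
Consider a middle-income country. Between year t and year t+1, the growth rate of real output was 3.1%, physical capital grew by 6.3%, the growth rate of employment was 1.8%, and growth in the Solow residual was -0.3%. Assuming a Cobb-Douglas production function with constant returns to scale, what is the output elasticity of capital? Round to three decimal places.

gY = gA + α·gK + (1−α)·gL, so gY − gA − gL = α(gK − gL).
3.1 + 0.3 − 1.8 = α × (6.3 − 1.8).
1.6 = 4.5 α, so α = 0.35556.

The output elasticity of capital is 0.356.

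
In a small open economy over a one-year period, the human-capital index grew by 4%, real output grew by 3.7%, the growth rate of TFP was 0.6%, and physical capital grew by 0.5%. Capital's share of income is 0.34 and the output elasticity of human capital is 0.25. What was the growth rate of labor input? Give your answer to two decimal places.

Labor input grew 4.71%.

Labor's share = 1 − 0.34 − 0.25 = 0.41.
gY = gA + 0.34×0.5 + 0.25×4 + 0.41×g.
0.41×g = 3.7 − 0.6 − 1.17 = 1.93.
g = 1.93 / 0.41 = 4.7073%.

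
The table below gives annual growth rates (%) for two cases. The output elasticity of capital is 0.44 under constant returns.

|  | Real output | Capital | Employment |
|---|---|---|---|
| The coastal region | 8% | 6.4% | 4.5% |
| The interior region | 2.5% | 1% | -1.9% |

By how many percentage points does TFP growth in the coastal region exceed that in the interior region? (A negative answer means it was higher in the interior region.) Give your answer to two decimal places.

Labor's share = 1 − 0.44 = 0.56.
The coastal region: TFP = 8 − 2.816 − 2.52 = 2.664%.
The interior region: TFP = 2.5 − 0.44 + 1.064 = 3.124%.
Difference = 2.664 − (3.124) = -0.46 pp.

-0.46 percentage points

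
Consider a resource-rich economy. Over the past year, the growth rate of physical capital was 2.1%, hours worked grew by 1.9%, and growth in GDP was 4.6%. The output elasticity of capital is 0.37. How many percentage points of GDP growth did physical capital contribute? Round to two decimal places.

0.78 pp

Contribution = share × growth = 0.37 × 2.1 = 0.777 pp.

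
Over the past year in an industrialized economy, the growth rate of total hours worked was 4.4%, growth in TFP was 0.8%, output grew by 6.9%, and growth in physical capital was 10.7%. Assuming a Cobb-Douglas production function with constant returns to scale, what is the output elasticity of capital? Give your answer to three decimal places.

0.270

gY = gA + α·gK + (1−α)·gL, so gY − gA − gL = α(gK − gL).
6.9 − 0.8 − 4.4 = α × (10.7 − 4.4).
1.7 = 6.3 α, so α = 0.26984.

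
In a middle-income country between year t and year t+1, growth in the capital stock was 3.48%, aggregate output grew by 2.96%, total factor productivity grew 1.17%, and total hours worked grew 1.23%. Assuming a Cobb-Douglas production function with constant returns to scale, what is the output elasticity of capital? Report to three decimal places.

The output elasticity of capital is 0.249.

gY = gA + α·gK + (1−α)·gL, so gY − gA − gL = α(gK − gL).
2.96 − 1.17 − 1.23 = α × (3.48 − 1.23).
0.56 = 2.25 α, so α = 0.24889.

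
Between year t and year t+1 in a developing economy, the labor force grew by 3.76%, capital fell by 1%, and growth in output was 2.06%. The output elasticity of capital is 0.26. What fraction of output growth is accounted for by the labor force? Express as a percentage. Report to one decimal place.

135.1%

Labor's share = 1 − 0.26 = 0.74.
The labor force contributed 0.74 × 3.76 = 2.7824 pp.
Share of growth = 2.7824 / 2.06 × 100 = 135.068%.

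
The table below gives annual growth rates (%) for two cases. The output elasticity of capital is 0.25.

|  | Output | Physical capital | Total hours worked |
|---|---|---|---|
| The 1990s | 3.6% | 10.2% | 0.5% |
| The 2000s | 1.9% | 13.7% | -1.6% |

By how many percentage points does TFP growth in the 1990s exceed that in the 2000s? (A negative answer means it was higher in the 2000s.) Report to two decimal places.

1.00 percentage points

Labor's share = 1 − 0.25 = 0.75.
The 1990s: TFP = 3.6 − 2.55 − 0.375 = 0.675%.
The 2000s: TFP = 1.9 − 3.425 + 1.2 = -0.325%.
Difference = 0.675 − (-0.325) = 1 pp.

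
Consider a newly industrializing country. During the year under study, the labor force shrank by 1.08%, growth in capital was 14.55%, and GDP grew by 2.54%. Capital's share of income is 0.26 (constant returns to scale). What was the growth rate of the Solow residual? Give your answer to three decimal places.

-0.444%

Labor's share = 1 − 0.26 = 0.74.
Capital: 0.26 × 14.55 = 3.783 pp.
The labor force: 0.74 × (-1.08) = -0.7992 pp.
TFP growth = 2.54 − 2.9838 = -0.4438%.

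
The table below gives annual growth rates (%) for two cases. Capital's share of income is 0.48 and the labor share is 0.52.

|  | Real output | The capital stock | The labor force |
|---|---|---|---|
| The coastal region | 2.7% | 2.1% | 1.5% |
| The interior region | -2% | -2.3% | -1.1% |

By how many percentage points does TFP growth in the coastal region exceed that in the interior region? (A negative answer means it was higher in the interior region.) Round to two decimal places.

Labor's share = 1 − 0.48 = 0.52.
The coastal region: TFP = 2.7 − 1.008 − 0.78 = 0.912%.
The interior region: TFP = -2 + 1.104 + 0.572 = -0.324%.
Difference = 0.912 − (-0.324) = 1.236 pp.

1.24 percentage points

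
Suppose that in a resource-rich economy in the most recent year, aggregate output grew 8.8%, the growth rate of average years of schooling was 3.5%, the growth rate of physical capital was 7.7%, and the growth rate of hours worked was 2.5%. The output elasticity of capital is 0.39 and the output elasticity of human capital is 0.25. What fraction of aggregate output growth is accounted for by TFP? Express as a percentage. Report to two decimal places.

TFP accounted for 45.70% of growth.

Labor's share = 1 − 0.39 − 0.25 = 0.36.
Physical capital: 0.39 × 7.7 = 3.003 pp.
Average years of schooling: 0.25 × 3.5 = 0.875 pp.
Hours worked: 0.36 × 2.5 = 0.9 pp.
TFP growth = 8.8 − 4.778 = 4.022%.
TFP share of growth = 4.022 / 8.8 × 100 = 45.7045%.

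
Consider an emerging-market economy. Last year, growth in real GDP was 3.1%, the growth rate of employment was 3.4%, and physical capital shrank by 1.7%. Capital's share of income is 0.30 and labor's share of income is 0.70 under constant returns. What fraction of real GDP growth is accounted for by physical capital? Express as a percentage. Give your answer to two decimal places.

-16.45%

Physical capital contributed 0.3 × (-1.7) = -0.51 pp.
Share of growth = -0.51 / 3.1 × 100 = -16.4516%.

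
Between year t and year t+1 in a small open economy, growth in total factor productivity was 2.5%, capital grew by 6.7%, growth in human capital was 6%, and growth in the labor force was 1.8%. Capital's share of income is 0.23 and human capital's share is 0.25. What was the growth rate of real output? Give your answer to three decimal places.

6.477%

Labor's share = 1 − 0.23 − 0.25 = 0.52.
Capital: 0.23 × 6.7 = 1.541 pp.
Human capital: 0.25 × 6 = 1.5 pp.
The labor force: 0.52 × 1.8 = 0.936 pp.
Output growth = 2.5 + 3.977 = 6.477%.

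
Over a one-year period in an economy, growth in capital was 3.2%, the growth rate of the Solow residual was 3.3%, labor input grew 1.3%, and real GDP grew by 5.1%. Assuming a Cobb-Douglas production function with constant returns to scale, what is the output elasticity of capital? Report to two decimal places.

The output elasticity of capital is 0.26.

gY = gA + α·gK + (1−α)·gL, so gY − gA − gL = α(gK − gL).
5.1 − 3.3 − 1.3 = α × (3.2 − 1.3).
0.5 = 1.9 α, so α = 0.2632.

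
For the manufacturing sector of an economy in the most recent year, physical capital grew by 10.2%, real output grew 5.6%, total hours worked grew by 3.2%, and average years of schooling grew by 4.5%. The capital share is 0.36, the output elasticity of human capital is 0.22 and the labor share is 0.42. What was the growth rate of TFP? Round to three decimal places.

Labor's share = 1 − 0.36 − 0.22 = 0.42.
Physical capital: 0.36 × 10.2 = 3.672 pp.
Average years of schooling: 0.22 × 4.5 = 0.99 pp.
Total hours worked: 0.42 × 3.2 = 1.344 pp.
TFP growth = 5.6 − 6.006 = -0.406%.

-0.406%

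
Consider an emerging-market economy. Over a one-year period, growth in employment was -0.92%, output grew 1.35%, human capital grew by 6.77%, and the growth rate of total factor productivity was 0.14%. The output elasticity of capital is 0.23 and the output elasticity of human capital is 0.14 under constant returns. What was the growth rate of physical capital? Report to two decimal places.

Physical capital growth was 3.66%.

Labor's share = 1 − 0.23 − 0.14 = 0.63.
gY = gA + 0.14×6.77 + 0.63×(-0.92) + 0.23×g.
0.23×g = 1.35 − 0.14 − 0.3682 = 0.8418.
g = 0.8418 / 0.23 = 3.66%.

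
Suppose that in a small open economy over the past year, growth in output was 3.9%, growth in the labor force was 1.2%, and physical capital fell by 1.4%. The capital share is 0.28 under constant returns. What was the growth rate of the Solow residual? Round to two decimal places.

Labor's share = 1 − 0.28 = 0.72.
Physical capital: 0.28 × (-1.4) = -0.392 pp.
The labor force: 0.72 × 1.2 = 0.864 pp.
TFP growth = 3.9 − 0.472 = 3.428%.

The Solow residual grew 3.43%.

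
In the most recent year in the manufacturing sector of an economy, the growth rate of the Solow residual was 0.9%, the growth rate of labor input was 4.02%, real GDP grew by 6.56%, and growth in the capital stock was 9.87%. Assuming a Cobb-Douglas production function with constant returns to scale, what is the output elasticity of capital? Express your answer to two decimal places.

gY = gA + α·gK + (1−α)·gL, so gY − gA − gL = α(gK − gL).
6.56 − 0.9 − 4.02 = α × (9.87 − 4.02).
1.64 = 5.85 α, so α = 0.2803.

The output elasticity of capital is 0.28.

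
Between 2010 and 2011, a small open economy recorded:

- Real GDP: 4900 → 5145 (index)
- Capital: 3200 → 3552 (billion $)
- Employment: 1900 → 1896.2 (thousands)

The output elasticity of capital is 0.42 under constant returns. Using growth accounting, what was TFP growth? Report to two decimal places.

0.50%

Real GDP growth = (5145 − 4900) / 4900 = 5%.
Capital growth = (3552 − 3200) / 3200 = 11%.
Employment growth = (1896.2 − 1900) / 1900 = -0.2%.
Labor's share = 1 − 0.42 = 0.58.
Capital: 0.42 × 11 = 4.62 pp.
Employment: 0.58 × (-0.2) = -0.116 pp.
TFP growth = 5 − 4.504 = 0.496%.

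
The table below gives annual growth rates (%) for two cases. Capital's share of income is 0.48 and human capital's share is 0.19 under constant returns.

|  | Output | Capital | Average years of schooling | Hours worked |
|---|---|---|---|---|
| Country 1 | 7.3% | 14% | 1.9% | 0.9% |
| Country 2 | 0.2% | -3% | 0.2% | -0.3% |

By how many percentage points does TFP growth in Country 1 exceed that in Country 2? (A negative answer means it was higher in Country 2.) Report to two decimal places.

-1.78 percentage points

Labor's share = 1 − 0.48 − 0.19 = 0.33.
Country 1: TFP = 7.3 − 6.72 − 0.361 − 0.297 = -0.078%.
Country 2: TFP = 0.2 + 1.44 − 0.038 + 0.099 = 1.701%.
Difference = -0.078 − (1.701) = -1.779 pp.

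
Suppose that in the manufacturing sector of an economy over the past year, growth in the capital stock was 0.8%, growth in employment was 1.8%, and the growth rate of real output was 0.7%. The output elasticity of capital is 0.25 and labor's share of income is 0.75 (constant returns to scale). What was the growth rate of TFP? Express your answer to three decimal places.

Labor's share = 1 − 0.25 = 0.75.
The capital stock: 0.25 × 0.8 = 0.2 pp.
Employment: 0.75 × 1.8 = 1.35 pp.
TFP growth = 0.7 − 1.55 = -0.85%.

-0.850%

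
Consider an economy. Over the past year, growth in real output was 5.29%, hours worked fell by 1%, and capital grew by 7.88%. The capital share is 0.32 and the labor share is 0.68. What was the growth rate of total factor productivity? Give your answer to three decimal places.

Total factor productivity grew 3.448%.

Labor's share = 1 − 0.32 = 0.68.
Capital: 0.32 × 7.88 = 2.5216 pp.
Hours worked: 0.68 × (-1) = -0.68 pp.
TFP growth = 5.29 − 1.8416 = 3.4484%.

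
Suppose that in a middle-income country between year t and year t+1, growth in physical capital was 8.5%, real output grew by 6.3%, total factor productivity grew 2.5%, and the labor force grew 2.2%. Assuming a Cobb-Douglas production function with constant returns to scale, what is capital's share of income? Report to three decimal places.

gY = gA + α·gK + (1−α)·gL, so gY − gA − gL = α(gK − gL).
6.3 − 2.5 − 2.2 = α × (8.5 − 2.2).
1.6 = 6.3 α, so α = 0.25397.

α = 0.254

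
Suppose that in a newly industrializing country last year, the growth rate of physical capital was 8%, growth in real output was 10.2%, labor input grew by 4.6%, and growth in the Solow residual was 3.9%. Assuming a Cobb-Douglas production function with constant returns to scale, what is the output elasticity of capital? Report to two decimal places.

The output elasticity of capital is 0.50.

gY = gA + α·gK + (1−α)·gL, so gY − gA − gL = α(gK − gL).
10.2 − 3.9 − 4.6 = α × (8 − 4.6).
1.7 = 3.4 α, so α = 0.5.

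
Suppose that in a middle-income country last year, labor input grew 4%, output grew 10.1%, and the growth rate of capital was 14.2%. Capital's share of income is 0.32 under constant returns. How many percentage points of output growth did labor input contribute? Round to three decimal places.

2.720 pp

Labor's share = 1 − 0.32 = 0.68.
Contribution = share × growth = 0.68 × 4 = 2.72 pp.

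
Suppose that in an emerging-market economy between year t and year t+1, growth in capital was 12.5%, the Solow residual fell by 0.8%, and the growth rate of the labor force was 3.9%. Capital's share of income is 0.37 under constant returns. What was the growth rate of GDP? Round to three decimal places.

Labor's share = 1 − 0.37 = 0.63.
Capital: 0.37 × 12.5 = 4.625 pp.
The labor force: 0.63 × 3.9 = 2.457 pp.
Output growth = -0.8 + 7.082 = 6.282%.

GDP growth was 6.282%.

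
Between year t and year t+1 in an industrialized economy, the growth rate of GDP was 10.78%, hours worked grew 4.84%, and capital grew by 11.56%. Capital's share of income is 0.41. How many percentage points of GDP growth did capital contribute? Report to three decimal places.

4.740 pp

Contribution = share × growth = 0.41 × 11.56 = 4.7396 pp.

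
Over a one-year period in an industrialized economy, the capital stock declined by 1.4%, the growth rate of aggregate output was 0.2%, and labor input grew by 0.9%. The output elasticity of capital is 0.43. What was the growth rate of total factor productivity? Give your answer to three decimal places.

Labor's share = 1 − 0.43 = 0.57.
The capital stock: 0.43 × (-1.4) = -0.602 pp.
Labor input: 0.57 × 0.9 = 0.513 pp.
TFP growth = 0.2 + 0.089 = 0.289%.

0.289%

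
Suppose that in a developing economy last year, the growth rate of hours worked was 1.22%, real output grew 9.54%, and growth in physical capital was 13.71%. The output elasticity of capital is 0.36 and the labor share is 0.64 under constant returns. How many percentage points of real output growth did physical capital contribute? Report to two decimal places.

4.94 pp

Contribution = share × growth = 0.36 × 13.71 = 4.9356 pp.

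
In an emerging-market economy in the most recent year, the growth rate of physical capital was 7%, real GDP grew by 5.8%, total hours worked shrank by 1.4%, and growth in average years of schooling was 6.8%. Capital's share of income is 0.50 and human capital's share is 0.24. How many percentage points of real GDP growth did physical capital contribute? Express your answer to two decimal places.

Contribution = share × growth = 0.5 × 7 = 3.5 pp.

3.50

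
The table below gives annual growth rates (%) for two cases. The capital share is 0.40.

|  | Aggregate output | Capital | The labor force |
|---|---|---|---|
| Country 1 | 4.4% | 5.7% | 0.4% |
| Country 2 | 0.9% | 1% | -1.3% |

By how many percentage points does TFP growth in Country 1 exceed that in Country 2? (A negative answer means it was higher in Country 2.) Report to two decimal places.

Labor's share = 1 − 0.4 = 0.6.
Country 1: TFP = 4.4 − 2.28 − 0.24 = 1.88%.
Country 2: TFP = 0.9 − 0.4 + 0.78 = 1.28%.
Difference = 1.88 − (1.28) = 0.6 pp.

0.60 percentage points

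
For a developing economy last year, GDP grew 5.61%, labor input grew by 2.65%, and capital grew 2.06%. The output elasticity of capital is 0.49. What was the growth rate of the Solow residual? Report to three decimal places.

Labor's share = 1 − 0.49 = 0.51.
Capital: 0.49 × 2.06 = 1.0094 pp.
Labor input: 0.51 × 2.65 = 1.3515 pp.
TFP growth = 5.61 − 2.3609 = 3.2491%.

3.249%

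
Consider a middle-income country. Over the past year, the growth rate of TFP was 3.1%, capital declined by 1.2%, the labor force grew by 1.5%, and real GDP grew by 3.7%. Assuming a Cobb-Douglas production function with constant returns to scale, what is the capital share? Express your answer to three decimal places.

gY = gA + α·gK + (1−α)·gL, so gY − gA − gL = α(gK − gL).
3.7 − 3.1 − 1.5 = α × (-1.2 − 1.5).
-0.9 = -2.7 α, so α = 0.33333.

The capital share is 0.333.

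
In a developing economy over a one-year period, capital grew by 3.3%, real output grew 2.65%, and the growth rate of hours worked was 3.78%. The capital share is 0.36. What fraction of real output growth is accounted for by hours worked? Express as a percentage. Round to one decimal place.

Hours worked accounted for 91.3% of growth.

Labor's share = 1 − 0.36 = 0.64.
Hours worked contributed 0.64 × 3.78 = 2.4192 pp.
Share of growth = 2.4192 / 2.65 × 100 = 91.291%.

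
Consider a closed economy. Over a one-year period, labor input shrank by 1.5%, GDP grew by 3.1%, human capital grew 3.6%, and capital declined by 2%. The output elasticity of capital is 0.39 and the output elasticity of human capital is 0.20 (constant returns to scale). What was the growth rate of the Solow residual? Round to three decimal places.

Labor's share = 1 − 0.39 − 0.2 = 0.41.
Capital: 0.39 × (-2) = -0.78 pp.
Human capital: 0.2 × 3.6 = 0.72 pp.
Labor input: 0.41 × (-1.5) = -0.615 pp.
TFP growth = 3.1 + 0.675 = 3.775%.

The Solow residual growth was 3.775%.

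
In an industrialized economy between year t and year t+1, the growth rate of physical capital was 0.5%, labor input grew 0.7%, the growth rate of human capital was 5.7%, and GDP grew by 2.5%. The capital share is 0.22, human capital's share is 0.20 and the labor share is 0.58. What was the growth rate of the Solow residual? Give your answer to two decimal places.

0.84%

Labor's share = 1 − 0.22 − 0.2 = 0.58.
Physical capital: 0.22 × 0.5 = 0.11 pp.
Human capital: 0.2 × 5.7 = 1.14 pp.
Labor input: 0.58 × 0.7 = 0.406 pp.
TFP growth = 2.5 − 1.656 = 0.844%.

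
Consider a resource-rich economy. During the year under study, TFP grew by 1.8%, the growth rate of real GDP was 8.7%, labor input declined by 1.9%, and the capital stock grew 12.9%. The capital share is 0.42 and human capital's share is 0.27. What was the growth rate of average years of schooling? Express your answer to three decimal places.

7.670%

Labor's share = 1 − 0.42 − 0.27 = 0.31.
gY = gA + 0.42×12.9 + 0.31×(-1.9) + 0.27×g.
0.27×g = 8.7 − 1.8 − 4.829 = 2.071.
g = 2.071 / 0.27 = 7.67037%.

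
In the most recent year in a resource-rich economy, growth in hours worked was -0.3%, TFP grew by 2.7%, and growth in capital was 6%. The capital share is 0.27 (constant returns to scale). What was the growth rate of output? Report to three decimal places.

4.101%

Labor's share = 1 − 0.27 = 0.73.
Capital: 0.27 × 6 = 1.62 pp.
Hours worked: 0.73 × (-0.3) = -0.219 pp.
Output growth = 2.7 + 1.401 = 4.101%.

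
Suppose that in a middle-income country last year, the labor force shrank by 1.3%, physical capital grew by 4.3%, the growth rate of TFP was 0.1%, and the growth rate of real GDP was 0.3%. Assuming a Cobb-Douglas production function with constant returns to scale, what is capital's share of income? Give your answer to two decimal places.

gY = gA + α·gK + (1−α)·gL, so gY − gA − gL = α(gK − gL).
0.3 − 0.1 + 1.3 = α × (4.3 − (-1.3)).
1.5 = 5.6 α, so α = 0.2679.

0.27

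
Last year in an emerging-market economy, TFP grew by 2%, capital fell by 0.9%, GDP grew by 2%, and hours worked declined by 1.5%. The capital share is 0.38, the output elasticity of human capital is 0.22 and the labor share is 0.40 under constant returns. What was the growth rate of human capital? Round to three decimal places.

4.282%

Labor's share = 1 − 0.38 − 0.22 = 0.4.
gY = gA + 0.38×(-0.9) + 0.4×(-1.5) + 0.22×g.
0.22×g = 2 − 2 + 0.942 = 0.942.
g = 0.942 / 0.22 = 4.28182%.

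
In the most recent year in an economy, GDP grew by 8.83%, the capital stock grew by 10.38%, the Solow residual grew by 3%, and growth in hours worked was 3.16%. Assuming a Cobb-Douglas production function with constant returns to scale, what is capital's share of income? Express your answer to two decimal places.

gY = gA + α·gK + (1−α)·gL, so gY − gA − gL = α(gK − gL).
8.83 − 3 − 3.16 = α × (10.38 − 3.16).
2.67 = 7.22 α, so α = 0.3698.

Capital's share of income is 0.37.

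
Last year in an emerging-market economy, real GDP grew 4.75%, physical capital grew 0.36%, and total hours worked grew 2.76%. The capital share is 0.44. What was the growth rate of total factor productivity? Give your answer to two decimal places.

Labor's share = 1 − 0.44 = 0.56.
Physical capital: 0.44 × 0.36 = 0.1584 pp.
Total hours worked: 0.56 × 2.76 = 1.5456 pp.
TFP growth = 4.75 − 1.704 = 3.046%.

3.05%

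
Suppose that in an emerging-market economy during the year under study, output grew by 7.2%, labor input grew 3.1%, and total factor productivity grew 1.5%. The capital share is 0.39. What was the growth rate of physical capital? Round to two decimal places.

Labor's share = 1 − 0.39 = 0.61.
gY = gA + 0.61×3.1 + 0.39×g.
0.39×g = 7.2 − 1.5 − 1.891 = 3.809.
g = 3.809 / 0.39 = 9.7667%.

Physical capital growth was 9.77%.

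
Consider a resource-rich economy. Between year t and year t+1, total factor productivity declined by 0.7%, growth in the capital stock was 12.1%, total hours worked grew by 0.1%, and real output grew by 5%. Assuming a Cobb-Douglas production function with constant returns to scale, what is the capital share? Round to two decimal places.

0.47

gY = gA + α·gK + (1−α)·gL, so gY − gA − gL = α(gK − gL).
5 + 0.7 − 0.1 = α × (12.1 − 0.1).
5.6 = 12 α, so α = 0.4667.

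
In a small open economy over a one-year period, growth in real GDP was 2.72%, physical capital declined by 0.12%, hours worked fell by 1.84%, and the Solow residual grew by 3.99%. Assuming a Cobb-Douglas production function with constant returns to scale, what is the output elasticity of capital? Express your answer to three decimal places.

gY = gA + α·gK + (1−α)·gL, so gY − gA − gL = α(gK − gL).
2.72 − 3.99 + 1.84 = α × (-0.12 − (-1.84)).
0.57 = 1.72 α, so α = 0.3314.

α = 0.331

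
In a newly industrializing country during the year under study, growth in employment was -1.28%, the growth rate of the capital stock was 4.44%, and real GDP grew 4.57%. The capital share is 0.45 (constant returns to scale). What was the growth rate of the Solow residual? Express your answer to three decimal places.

Labor's share = 1 − 0.45 = 0.55.
The capital stock: 0.45 × 4.44 = 1.998 pp.
Employment: 0.55 × (-1.28) = -0.704 pp.
TFP growth = 4.57 − 1.294 = 3.276%.

3.276%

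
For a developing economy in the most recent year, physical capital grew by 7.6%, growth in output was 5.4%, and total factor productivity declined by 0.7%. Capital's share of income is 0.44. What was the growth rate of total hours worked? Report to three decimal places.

Labor's share = 1 − 0.44 = 0.56.
gY = gA + 0.44×7.6 + 0.56×g.
0.56×g = 5.4 + 0.7 − 3.344 = 2.756.
g = 2.756 / 0.56 = 4.92143%.

4.921%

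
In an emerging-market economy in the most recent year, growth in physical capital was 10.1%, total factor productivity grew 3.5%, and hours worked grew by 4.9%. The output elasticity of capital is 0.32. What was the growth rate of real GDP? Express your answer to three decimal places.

Labor's share = 1 − 0.32 = 0.68.
Physical capital: 0.32 × 10.1 = 3.232 pp.
Hours worked: 0.68 × 4.9 = 3.332 pp.
Output growth = 3.5 + 6.564 = 10.064%.

10.064%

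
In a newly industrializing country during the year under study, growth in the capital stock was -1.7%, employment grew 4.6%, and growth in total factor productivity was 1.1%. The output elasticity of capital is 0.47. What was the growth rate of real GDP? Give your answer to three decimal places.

2.739%

Labor's share = 1 − 0.47 = 0.53.
The capital stock: 0.47 × (-1.7) = -0.799 pp.
Employment: 0.53 × 4.6 = 2.438 pp.
Output growth = 1.1 + 1.639 = 2.739%.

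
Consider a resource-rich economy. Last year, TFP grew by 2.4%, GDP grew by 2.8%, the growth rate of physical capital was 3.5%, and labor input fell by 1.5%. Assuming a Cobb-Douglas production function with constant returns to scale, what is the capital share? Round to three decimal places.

gY = gA + α·gK + (1−α)·gL, so gY − gA − gL = α(gK − gL).
2.8 − 2.4 + 1.5 = α × (3.5 − (-1.5)).
1.9 = 5 α, so α = 0.38.

α = 0.380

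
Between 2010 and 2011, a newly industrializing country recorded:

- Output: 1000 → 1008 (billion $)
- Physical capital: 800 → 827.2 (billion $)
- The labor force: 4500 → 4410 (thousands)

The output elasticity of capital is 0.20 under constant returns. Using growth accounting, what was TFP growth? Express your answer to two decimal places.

Output growth = (1008 − 1000) / 1000 = 0.8%.
Physical capital growth = (827.2 − 800) / 800 = 3.4%.
The labor force growth = (4410 − 4500) / 4500 = -2%.
Labor's share = 1 − 0.2 = 0.8.
Physical capital: 0.2 × 3.4 = 0.68 pp.
The labor force: 0.8 × (-2) = -1.6 pp.
TFP growth = 0.8 + 0.92 = 1.72%.

1.72%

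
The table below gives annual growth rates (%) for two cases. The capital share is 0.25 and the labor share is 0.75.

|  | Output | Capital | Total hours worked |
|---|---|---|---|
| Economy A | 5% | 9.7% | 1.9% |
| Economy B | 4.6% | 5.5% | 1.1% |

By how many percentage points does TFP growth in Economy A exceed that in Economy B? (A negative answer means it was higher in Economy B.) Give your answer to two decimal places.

-1.25 percentage points

Labor's share = 1 − 0.25 = 0.75.
Economy A: TFP = 5 − 2.425 − 1.425 = 1.15%.
Economy B: TFP = 4.6 − 1.375 − 0.825 = 2.4%.
Difference = 1.15 − (2.4) = -1.25 pp.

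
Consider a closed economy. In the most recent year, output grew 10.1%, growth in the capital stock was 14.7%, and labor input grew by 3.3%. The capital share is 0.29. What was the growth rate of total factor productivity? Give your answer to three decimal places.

Total factor productivity growth was 3.494%.

Labor's share = 1 − 0.29 = 0.71.
The capital stock: 0.29 × 14.7 = 4.263 pp.
Labor input: 0.71 × 3.3 = 2.343 pp.
TFP growth = 10.1 − 6.606 = 3.494%.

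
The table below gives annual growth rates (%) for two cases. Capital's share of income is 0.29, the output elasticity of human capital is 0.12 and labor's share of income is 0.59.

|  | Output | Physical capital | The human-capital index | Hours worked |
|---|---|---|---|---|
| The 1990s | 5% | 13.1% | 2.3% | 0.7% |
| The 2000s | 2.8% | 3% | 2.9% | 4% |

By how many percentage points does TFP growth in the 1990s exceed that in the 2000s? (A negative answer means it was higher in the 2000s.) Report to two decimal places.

1.29 percentage points

Labor's share = 1 − 0.29 − 0.12 = 0.59.
The 1990s: TFP = 5 − 3.799 − 0.276 − 0.413 = 0.512%.
The 2000s: TFP = 2.8 − 0.87 − 0.348 − 2.36 = -0.778%.
Difference = 0.512 − (-0.778) = 1.29 pp.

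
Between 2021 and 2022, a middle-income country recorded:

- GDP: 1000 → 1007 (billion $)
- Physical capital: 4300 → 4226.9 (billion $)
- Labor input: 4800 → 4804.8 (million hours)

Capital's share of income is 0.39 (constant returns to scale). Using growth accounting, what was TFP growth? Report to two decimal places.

1.30%

GDP growth = (1007 − 1000) / 1000 = 0.7%.
Physical capital growth = (4226.9 − 4300) / 4300 = -1.7%.
Labor input growth = (4804.8 − 4800) / 4800 = 0.1%.
Labor's share = 1 − 0.39 = 0.61.
Physical capital: 0.39 × (-1.7) = -0.663 pp.
Labor input: 0.61 × 0.1 = 0.061 pp.
TFP growth = 0.7 + 0.602 = 1.302%.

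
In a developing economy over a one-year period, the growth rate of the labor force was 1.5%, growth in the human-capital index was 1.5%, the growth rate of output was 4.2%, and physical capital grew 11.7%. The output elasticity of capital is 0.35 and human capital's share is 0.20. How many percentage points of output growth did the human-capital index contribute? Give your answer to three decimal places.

0.300

Contribution = share × growth = 0.2 × 1.5 = 0.3 pp.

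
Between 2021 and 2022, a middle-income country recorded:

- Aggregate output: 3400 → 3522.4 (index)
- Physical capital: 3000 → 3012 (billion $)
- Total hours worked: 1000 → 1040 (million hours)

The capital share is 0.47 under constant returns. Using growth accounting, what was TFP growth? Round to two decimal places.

Aggregate output growth = (3522.4 − 3400) / 3400 = 3.6%.
Physical capital growth = (3012 − 3000) / 3000 = 0.4%.
Total hours worked growth = (1040 − 1000) / 1000 = 4%.
Labor's share = 1 − 0.47 = 0.53.
Physical capital: 0.47 × 0.4 = 0.188 pp.
Total hours worked: 0.53 × 4 = 2.12 pp.
TFP growth = 3.6 − 2.308 = 1.292%.

TFP growth was 1.29%.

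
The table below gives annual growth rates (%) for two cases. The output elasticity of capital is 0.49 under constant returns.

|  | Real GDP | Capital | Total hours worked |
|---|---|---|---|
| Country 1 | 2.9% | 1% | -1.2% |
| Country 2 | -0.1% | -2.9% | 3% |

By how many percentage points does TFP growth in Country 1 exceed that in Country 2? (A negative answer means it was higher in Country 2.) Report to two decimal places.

Labor's share = 1 − 0.49 = 0.51.
Country 1: TFP = 2.9 − 0.49 + 0.612 = 3.022%.
Country 2: TFP = -0.1 + 1.421 − 1.53 = -0.209%.
Difference = 3.022 − (-0.209) = 3.231 pp.

3.23 percentage points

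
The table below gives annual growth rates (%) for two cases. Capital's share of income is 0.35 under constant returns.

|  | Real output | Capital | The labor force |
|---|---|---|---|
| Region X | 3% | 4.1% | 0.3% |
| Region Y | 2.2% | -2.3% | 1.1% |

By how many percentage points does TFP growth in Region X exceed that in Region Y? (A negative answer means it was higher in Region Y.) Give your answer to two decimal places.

Labor's share = 1 − 0.35 = 0.65.
Region X: TFP = 3 − 1.435 − 0.195 = 1.37%.
Region Y: TFP = 2.2 + 0.805 − 0.715 = 2.29%.
Difference = 1.37 − (2.29) = -0.92 pp.

-0.92 percentage points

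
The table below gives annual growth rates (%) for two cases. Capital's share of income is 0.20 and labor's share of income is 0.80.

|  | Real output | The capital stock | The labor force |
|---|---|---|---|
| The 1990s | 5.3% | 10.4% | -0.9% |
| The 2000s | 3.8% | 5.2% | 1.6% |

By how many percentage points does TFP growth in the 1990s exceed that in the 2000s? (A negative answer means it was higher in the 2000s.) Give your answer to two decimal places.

Labor's share = 1 − 0.2 = 0.8.
The 1990s: TFP = 5.3 − 2.08 + 0.72 = 3.94%.
The 2000s: TFP = 3.8 − 1.04 − 1.28 = 1.48%.
Difference = 3.94 − (1.48) = 2.46 pp.

2.46 percentage points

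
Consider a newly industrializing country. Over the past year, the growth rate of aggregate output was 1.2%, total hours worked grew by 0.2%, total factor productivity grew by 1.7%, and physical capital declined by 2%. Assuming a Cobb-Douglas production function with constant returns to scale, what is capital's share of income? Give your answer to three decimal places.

gY = gA + α·gK + (1−α)·gL, so gY − gA − gL = α(gK − gL).
1.2 − 1.7 − 0.2 = α × (-2 − 0.2).
-0.7 = -2.2 α, so α = 0.31818.

Capital's share of income is 0.318.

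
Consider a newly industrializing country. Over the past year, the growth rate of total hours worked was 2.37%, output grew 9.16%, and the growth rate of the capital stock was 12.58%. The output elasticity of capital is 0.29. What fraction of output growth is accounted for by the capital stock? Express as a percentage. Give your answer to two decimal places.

The capital stock contributed 0.29 × 12.58 = 3.6482 pp.
Share of growth = 3.6482 / 9.16 × 100 = 39.8275%.

The capital stock accounted for 39.83% of growth.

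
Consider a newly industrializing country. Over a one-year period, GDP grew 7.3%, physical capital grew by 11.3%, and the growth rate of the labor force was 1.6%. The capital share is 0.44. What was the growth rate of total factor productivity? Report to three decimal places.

Labor's share = 1 − 0.44 = 0.56.
Physical capital: 0.44 × 11.3 = 4.972 pp.
The labor force: 0.56 × 1.6 = 0.896 pp.
TFP growth = 7.3 − 5.868 = 1.432%.

1.432%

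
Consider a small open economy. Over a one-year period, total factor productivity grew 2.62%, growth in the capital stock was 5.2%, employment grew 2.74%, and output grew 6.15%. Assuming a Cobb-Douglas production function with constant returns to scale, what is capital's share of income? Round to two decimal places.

α = 0.32

gY = gA + α·gK + (1−α)·gL, so gY − gA − gL = α(gK − gL).
6.15 − 2.62 − 2.74 = α × (5.2 − 2.74).
0.79 = 2.46 α, so α = 0.3211.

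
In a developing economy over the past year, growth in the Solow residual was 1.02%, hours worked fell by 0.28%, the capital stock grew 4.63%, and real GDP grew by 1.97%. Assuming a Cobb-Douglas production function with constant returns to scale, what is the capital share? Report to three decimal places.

gY = gA + α·gK + (1−α)·gL, so gY − gA − gL = α(gK − gL).
1.97 − 1.02 + 0.28 = α × (4.63 − (-0.28)).
1.23 = 4.91 α, so α = 0.25051.

0.251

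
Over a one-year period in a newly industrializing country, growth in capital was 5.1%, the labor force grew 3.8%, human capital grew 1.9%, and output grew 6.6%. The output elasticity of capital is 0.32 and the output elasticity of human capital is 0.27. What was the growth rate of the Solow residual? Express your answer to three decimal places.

The Solow residual growth was 2.897%.

Labor's share = 1 − 0.32 − 0.27 = 0.41.
Capital: 0.32 × 5.1 = 1.632 pp.
Human capital: 0.27 × 1.9 = 0.513 pp.
The labor force: 0.41 × 3.8 = 1.558 pp.
TFP growth = 6.6 − 3.703 = 2.897%.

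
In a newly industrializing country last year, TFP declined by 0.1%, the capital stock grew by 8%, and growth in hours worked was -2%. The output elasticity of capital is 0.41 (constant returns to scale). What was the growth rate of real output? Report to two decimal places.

2.00%

Labor's share = 1 − 0.41 = 0.59.
The capital stock: 0.41 × 8 = 3.28 pp.
Hours worked: 0.59 × (-2) = -1.18 pp.
Output growth = -0.1 + 2.1 = 2%.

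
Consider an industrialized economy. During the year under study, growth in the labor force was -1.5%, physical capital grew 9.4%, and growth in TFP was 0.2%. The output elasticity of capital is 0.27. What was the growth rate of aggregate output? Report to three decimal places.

1.643%

Labor's share = 1 − 0.27 = 0.73.
Physical capital: 0.27 × 9.4 = 2.538 pp.
The labor force: 0.73 × (-1.5) = -1.095 pp.
Output growth = 0.2 + 1.443 = 1.643%.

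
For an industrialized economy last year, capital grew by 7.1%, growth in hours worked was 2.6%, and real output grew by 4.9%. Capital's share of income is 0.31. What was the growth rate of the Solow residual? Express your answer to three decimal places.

The Solow residual growth was 0.905%.

Labor's share = 1 − 0.31 = 0.69.
Capital: 0.31 × 7.1 = 2.201 pp.
Hours worked: 0.69 × 2.6 = 1.794 pp.
TFP growth = 4.9 − 3.995 = 0.905%.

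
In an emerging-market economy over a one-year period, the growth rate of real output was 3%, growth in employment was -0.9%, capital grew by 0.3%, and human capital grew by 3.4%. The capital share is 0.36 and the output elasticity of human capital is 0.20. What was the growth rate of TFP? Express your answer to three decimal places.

Labor's share = 1 − 0.36 − 0.2 = 0.44.
Capital: 0.36 × 0.3 = 0.108 pp.
Human capital: 0.2 × 3.4 = 0.68 pp.
Employment: 0.44 × (-0.9) = -0.396 pp.
TFP growth = 3 − 0.392 = 2.608%.

2.608%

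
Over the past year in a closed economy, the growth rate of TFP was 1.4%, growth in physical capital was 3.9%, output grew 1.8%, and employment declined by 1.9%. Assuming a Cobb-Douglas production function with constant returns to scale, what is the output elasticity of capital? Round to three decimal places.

The output elasticity of capital is 0.397.

gY = gA + α·gK + (1−α)·gL, so gY − gA − gL = α(gK − gL).
1.8 − 1.4 + 1.9 = α × (3.9 − (-1.9)).
2.3 = 5.8 α, so α = 0.39655.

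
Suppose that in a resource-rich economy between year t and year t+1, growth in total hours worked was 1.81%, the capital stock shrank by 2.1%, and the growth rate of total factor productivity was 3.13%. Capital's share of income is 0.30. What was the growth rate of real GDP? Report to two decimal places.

Real GDP grew 3.77%.

Labor's share = 1 − 0.3 = 0.7.
The capital stock: 0.3 × (-2.1) = -0.63 pp.
Total hours worked: 0.7 × 1.81 = 1.267 pp.
Output growth = 3.13 + 0.637 = 3.767%.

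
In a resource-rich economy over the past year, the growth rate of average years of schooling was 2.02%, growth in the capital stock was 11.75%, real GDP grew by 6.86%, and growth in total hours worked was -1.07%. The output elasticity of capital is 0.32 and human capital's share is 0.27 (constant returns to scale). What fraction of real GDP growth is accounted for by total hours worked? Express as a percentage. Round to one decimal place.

Total hours worked accounted for -6.4% of growth.

Labor's share = 1 − 0.32 − 0.27 = 0.41.
Total hours worked contributed 0.41 × (-1.07) = -0.4387 pp.
Share of growth = -0.4387 / 6.86 × 100 = -6.395%.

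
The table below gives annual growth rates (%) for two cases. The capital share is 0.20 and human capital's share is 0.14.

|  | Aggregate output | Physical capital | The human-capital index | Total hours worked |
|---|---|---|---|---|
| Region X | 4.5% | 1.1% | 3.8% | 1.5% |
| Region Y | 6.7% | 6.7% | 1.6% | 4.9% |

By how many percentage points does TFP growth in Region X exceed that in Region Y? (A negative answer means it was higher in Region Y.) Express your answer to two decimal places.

Labor's share = 1 − 0.2 − 0.14 = 0.66.
Region X: TFP = 4.5 − 0.22 − 0.532 − 0.99 = 2.758%.
Region Y: TFP = 6.7 − 1.34 − 0.224 − 3.234 = 1.902%.
Difference = 2.758 − (1.902) = 0.856 pp.

0.86 percentage points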